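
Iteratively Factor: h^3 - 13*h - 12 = (h - 4)*(h^2 + 4*h + 3) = (h - 4)*(h + 3)*(h + 1)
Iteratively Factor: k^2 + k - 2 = (k + 2)*(k - 1)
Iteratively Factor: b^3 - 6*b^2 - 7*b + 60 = (b - 5)*(b^2 - b - 12) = (b - 5)*(b - 4)*(b + 3)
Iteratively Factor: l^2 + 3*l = (l + 3)*(l)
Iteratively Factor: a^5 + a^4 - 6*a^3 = (a + 3)*(a^4 - 2*a^3) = (a - 2)*(a + 3)*(a^3) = a*(a - 2)*(a + 3)*(a^2) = a^2*(a - 2)*(a + 3)*(a)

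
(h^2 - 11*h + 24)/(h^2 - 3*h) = (h - 8)/h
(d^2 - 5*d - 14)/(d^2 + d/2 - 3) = 2*(d - 7)/(2*d - 3)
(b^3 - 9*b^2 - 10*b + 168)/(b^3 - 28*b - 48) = (b - 7)/(b + 2)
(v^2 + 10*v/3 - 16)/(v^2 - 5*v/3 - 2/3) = (-3*v^2 - 10*v + 48)/(-3*v^2 + 5*v + 2)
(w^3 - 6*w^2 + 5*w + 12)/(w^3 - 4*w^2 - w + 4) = (w - 3)/(w - 1)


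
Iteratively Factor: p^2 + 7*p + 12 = (p + 4)*(p + 3)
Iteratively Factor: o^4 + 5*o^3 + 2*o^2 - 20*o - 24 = (o + 2)*(o^3 + 3*o^2 - 4*o - 12) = (o - 2)*(o + 2)*(o^2 + 5*o + 6) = (o - 2)*(o + 2)^2*(o + 3)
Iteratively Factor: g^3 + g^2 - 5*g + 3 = (g - 1)*(g^2 + 2*g - 3) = (g - 1)*(g + 3)*(g - 1)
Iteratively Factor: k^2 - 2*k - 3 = (k - 3)*(k + 1)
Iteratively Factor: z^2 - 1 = (z - 1)*(z + 1)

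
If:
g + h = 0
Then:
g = -h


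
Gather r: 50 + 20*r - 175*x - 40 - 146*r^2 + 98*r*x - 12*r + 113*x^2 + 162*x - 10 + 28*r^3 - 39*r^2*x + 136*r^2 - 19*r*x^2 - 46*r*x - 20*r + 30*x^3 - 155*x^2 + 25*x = 28*r^3 + r^2*(-39*x - 10) + r*(-19*x^2 + 52*x - 12) + 30*x^3 - 42*x^2 + 12*x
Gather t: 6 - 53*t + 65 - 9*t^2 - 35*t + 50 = -9*t^2 - 88*t + 121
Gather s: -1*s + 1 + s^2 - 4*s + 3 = s^2 - 5*s + 4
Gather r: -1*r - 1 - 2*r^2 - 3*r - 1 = -2*r^2 - 4*r - 2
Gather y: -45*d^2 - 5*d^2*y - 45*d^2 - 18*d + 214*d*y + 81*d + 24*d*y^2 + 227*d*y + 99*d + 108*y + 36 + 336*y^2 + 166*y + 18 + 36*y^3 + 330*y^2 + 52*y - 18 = -90*d^2 + 162*d + 36*y^3 + y^2*(24*d + 666) + y*(-5*d^2 + 441*d + 326) + 36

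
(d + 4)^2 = d^2 + 8*d + 16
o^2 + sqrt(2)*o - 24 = (o - 3*sqrt(2))*(o + 4*sqrt(2))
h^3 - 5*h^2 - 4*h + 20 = (h - 5)*(h - 2)*(h + 2)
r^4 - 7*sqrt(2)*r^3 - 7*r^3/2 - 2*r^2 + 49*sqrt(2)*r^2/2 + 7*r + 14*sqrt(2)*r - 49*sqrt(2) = (r - 7/2)*(r - 7*sqrt(2))*(r - sqrt(2))*(r + sqrt(2))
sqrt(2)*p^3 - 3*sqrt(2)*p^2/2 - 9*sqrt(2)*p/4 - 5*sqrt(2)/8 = (p - 5/2)*(p + 1/2)*(sqrt(2)*p + sqrt(2)/2)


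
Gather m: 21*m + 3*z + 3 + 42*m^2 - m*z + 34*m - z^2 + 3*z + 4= 42*m^2 + m*(55 - z) - z^2 + 6*z + 7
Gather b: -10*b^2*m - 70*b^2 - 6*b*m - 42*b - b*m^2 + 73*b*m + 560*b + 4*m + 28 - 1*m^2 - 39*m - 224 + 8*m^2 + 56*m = b^2*(-10*m - 70) + b*(-m^2 + 67*m + 518) + 7*m^2 + 21*m - 196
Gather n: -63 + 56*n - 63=56*n - 126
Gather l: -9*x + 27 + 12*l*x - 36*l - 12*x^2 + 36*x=l*(12*x - 36) - 12*x^2 + 27*x + 27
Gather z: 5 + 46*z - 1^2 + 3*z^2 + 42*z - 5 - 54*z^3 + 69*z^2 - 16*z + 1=-54*z^3 + 72*z^2 + 72*z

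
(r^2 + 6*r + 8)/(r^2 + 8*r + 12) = (r + 4)/(r + 6)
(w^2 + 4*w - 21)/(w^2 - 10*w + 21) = (w + 7)/(w - 7)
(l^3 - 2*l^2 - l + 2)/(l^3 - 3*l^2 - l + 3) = (l - 2)/(l - 3)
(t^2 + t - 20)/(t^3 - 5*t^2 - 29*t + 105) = (t - 4)/(t^2 - 10*t + 21)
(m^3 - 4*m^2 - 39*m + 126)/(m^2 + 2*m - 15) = (m^2 - m - 42)/(m + 5)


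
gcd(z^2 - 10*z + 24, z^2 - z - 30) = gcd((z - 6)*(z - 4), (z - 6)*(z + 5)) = z - 6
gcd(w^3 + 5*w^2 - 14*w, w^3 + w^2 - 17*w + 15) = 1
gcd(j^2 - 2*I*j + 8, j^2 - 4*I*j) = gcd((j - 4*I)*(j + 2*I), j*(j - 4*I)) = j - 4*I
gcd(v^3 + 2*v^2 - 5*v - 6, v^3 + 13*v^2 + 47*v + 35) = v + 1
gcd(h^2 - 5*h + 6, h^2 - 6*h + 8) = h - 2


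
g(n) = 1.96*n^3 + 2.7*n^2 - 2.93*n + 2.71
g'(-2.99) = 33.49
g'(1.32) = 14.44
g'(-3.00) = 33.79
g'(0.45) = 0.69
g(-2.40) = -1.80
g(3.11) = 78.67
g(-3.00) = -17.12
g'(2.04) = 32.56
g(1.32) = 8.05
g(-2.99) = -16.78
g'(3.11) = 70.74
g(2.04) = 24.61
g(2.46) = 41.02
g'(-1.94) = 8.72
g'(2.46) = 45.94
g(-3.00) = -17.12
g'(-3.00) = 33.79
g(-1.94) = 4.25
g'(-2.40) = 17.98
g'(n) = 5.88*n^2 + 5.4*n - 2.93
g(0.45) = 2.12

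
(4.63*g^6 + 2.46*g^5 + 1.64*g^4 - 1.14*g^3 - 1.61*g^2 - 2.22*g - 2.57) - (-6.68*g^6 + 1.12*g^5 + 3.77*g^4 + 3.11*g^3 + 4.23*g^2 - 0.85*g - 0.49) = 11.31*g^6 + 1.34*g^5 - 2.13*g^4 - 4.25*g^3 - 5.84*g^2 - 1.37*g - 2.08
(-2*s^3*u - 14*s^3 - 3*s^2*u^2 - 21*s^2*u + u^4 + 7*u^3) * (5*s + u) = -10*s^4*u - 70*s^4 - 17*s^3*u^2 - 119*s^3*u - 3*s^2*u^3 - 21*s^2*u^2 + 5*s*u^4 + 35*s*u^3 + u^5 + 7*u^4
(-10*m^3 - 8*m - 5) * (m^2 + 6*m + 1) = -10*m^5 - 60*m^4 - 18*m^3 - 53*m^2 - 38*m - 5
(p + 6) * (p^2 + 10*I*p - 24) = p^3 + 6*p^2 + 10*I*p^2 - 24*p + 60*I*p - 144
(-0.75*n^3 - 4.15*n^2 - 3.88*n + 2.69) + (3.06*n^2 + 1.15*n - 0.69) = -0.75*n^3 - 1.09*n^2 - 2.73*n + 2.0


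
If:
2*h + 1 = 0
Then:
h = -1/2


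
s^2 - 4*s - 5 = (s - 5)*(s + 1)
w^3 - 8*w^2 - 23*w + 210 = (w - 7)*(w - 6)*(w + 5)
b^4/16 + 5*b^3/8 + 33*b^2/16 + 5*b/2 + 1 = (b/4 + 1)^2*(b + 1)^2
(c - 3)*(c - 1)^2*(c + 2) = c^4 - 3*c^3 - 3*c^2 + 11*c - 6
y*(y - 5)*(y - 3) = y^3 - 8*y^2 + 15*y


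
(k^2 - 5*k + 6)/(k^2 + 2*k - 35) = (k^2 - 5*k + 6)/(k^2 + 2*k - 35)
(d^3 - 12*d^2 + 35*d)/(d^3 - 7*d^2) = (d - 5)/d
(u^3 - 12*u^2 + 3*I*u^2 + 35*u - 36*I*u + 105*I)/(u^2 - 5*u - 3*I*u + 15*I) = (u^2 + u*(-7 + 3*I) - 21*I)/(u - 3*I)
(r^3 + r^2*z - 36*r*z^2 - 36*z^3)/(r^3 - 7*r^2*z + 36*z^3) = (-r^2 - 7*r*z - 6*z^2)/(-r^2 + r*z + 6*z^2)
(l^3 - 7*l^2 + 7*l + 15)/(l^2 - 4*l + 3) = (l^2 - 4*l - 5)/(l - 1)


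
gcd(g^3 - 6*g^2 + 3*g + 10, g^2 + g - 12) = 1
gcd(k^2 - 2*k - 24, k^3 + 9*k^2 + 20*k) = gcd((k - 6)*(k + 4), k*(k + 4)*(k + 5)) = k + 4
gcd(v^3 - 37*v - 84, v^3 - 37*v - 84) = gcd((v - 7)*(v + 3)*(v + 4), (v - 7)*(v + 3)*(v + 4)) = v^3 - 37*v - 84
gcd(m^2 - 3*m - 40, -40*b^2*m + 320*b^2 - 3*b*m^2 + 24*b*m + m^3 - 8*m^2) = m - 8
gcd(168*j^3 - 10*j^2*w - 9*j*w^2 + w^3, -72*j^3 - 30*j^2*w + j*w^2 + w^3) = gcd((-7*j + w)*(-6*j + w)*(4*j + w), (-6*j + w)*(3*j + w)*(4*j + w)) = -24*j^2 - 2*j*w + w^2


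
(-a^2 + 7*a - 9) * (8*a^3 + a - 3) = -8*a^5 + 56*a^4 - 73*a^3 + 10*a^2 - 30*a + 27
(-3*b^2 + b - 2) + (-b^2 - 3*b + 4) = -4*b^2 - 2*b + 2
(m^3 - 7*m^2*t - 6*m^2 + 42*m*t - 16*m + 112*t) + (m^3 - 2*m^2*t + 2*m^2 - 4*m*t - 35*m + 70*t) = 2*m^3 - 9*m^2*t - 4*m^2 + 38*m*t - 51*m + 182*t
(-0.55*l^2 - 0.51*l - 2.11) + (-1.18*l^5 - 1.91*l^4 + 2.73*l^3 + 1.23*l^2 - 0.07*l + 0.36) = -1.18*l^5 - 1.91*l^4 + 2.73*l^3 + 0.68*l^2 - 0.58*l - 1.75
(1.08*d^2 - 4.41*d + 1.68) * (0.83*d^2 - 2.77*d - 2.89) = 0.8964*d^4 - 6.6519*d^3 + 10.4889*d^2 + 8.0913*d - 4.8552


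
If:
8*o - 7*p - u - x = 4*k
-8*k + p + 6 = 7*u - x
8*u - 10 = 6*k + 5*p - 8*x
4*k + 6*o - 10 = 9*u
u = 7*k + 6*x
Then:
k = -5707/4202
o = 73939/8404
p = 20827/2101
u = 17441/4202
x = 9565/4202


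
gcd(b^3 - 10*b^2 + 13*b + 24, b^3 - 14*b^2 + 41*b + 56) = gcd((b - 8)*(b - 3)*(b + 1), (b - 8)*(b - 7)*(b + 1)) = b^2 - 7*b - 8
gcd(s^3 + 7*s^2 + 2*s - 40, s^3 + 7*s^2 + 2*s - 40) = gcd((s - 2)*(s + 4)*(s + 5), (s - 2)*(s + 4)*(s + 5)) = s^3 + 7*s^2 + 2*s - 40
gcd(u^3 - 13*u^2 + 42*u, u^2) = u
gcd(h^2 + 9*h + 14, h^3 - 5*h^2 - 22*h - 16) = h + 2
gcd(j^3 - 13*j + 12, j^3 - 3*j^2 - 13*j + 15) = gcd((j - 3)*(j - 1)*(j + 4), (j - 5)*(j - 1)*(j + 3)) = j - 1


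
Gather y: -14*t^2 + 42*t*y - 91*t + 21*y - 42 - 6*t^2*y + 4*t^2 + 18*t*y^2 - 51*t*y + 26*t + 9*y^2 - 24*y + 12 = -10*t^2 - 65*t + y^2*(18*t + 9) + y*(-6*t^2 - 9*t - 3) - 30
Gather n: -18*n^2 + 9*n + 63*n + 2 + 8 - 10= -18*n^2 + 72*n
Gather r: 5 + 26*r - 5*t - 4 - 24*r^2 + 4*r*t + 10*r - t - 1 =-24*r^2 + r*(4*t + 36) - 6*t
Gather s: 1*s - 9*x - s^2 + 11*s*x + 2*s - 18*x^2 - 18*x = -s^2 + s*(11*x + 3) - 18*x^2 - 27*x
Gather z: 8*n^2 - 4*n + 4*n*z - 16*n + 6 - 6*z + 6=8*n^2 - 20*n + z*(4*n - 6) + 12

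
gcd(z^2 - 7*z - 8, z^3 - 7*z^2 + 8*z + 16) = z + 1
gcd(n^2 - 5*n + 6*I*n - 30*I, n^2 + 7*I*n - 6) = n + 6*I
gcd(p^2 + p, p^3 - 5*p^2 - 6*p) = p^2 + p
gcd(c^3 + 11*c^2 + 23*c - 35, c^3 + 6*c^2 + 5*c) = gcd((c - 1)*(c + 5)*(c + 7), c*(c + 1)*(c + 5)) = c + 5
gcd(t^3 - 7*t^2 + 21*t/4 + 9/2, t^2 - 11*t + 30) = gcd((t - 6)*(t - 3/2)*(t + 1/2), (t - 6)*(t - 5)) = t - 6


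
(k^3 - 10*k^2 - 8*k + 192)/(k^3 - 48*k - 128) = (k - 6)/(k + 4)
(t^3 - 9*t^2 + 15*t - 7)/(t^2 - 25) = (t^3 - 9*t^2 + 15*t - 7)/(t^2 - 25)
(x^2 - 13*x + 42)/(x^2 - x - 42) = (x - 6)/(x + 6)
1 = 1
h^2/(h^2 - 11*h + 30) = h^2/(h^2 - 11*h + 30)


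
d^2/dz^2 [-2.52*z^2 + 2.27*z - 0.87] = -5.04000000000000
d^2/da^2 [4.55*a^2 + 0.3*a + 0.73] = 9.10000000000000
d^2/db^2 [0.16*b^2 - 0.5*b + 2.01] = 0.320000000000000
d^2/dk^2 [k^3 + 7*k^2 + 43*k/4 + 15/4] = 6*k + 14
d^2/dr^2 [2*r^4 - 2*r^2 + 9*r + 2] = 24*r^2 - 4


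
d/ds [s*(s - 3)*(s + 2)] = 3*s^2 - 2*s - 6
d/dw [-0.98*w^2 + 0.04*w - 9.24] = 0.04 - 1.96*w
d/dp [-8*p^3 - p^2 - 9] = 2*p*(-12*p - 1)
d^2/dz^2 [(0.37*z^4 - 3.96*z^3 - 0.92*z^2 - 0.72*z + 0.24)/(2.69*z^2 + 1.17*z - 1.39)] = (5.35471399999999*z^6 + 6.98700600000001*z^5 - 5.26184400000002*z^4 - 54.712008*z^3 + 36.999564*z^2 - 57.527496*z - 3.445096)/(19.465109*z^6 + 25.398711*z^5 - 19.127514*z^4 - 24.646869*z^3 + 9.883734*z^2 + 6.781671*z - 2.685619)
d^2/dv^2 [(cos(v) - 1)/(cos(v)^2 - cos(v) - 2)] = (9*sin(v)^4*cos(v) - 3*sin(v)^4 + 11*sin(v)^2 - 11*cos(v)/4 + 21*cos(3*v)/4 - cos(5*v)/2 + 2)/(sin(v)^2 + cos(v) + 1)^3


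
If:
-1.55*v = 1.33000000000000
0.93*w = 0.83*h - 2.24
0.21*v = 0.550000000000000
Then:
No Solution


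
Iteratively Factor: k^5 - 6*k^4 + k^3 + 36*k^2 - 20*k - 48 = (k + 2)*(k^4 - 8*k^3 + 17*k^2 + 2*k - 24) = (k + 1)*(k + 2)*(k^3 - 9*k^2 + 26*k - 24) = (k - 3)*(k + 1)*(k + 2)*(k^2 - 6*k + 8) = (k - 4)*(k - 3)*(k + 1)*(k + 2)*(k - 2)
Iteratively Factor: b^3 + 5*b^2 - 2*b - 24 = (b - 2)*(b^2 + 7*b + 12) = (b - 2)*(b + 4)*(b + 3)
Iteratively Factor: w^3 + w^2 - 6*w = (w - 2)*(w^2 + 3*w) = (w - 2)*(w + 3)*(w)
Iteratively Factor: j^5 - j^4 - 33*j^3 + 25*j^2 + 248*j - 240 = (j - 1)*(j^4 - 33*j^2 - 8*j + 240) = (j - 5)*(j - 1)*(j^3 + 5*j^2 - 8*j - 48) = (j - 5)*(j - 3)*(j - 1)*(j^2 + 8*j + 16) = (j - 5)*(j - 3)*(j - 1)*(j + 4)*(j + 4)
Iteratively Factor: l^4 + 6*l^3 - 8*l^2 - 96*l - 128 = (l + 4)*(l^3 + 2*l^2 - 16*l - 32) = (l - 4)*(l + 4)*(l^2 + 6*l + 8) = (l - 4)*(l + 2)*(l + 4)*(l + 4)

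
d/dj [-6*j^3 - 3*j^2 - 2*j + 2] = -18*j^2 - 6*j - 2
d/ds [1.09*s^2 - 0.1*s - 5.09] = 2.18*s - 0.1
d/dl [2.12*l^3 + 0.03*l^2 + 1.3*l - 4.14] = 6.36*l^2 + 0.06*l + 1.3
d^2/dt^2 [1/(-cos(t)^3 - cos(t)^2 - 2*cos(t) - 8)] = -((11*cos(t) + 8*cos(2*t) + 9*cos(3*t))*(cos(t)^3 + cos(t)^2 + 2*cos(t) + 8)/4 + 2*(3*cos(t)^2 + 2*cos(t) + 2)^2*sin(t)^2)/(cos(t)^3 + cos(t)^2 + 2*cos(t) + 8)^3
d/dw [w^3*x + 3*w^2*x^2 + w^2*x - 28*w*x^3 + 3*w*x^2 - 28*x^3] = x*(3*w^2 + 6*w*x + 2*w - 28*x^2 + 3*x)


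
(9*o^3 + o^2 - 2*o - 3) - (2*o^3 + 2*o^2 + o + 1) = 7*o^3 - o^2 - 3*o - 4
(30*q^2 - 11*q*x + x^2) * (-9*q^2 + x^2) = -270*q^4 + 99*q^3*x + 21*q^2*x^2 - 11*q*x^3 + x^4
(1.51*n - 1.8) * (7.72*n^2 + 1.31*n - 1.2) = 11.6572*n^3 - 11.9179*n^2 - 4.17*n + 2.16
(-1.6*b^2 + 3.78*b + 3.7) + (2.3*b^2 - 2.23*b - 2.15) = 0.7*b^2 + 1.55*b + 1.55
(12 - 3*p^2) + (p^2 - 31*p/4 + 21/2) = -2*p^2 - 31*p/4 + 45/2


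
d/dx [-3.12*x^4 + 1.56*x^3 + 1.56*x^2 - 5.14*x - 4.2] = -12.48*x^3 + 4.68*x^2 + 3.12*x - 5.14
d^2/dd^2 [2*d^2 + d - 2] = 4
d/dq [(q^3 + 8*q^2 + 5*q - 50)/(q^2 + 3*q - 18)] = (q^4 + 6*q^3 - 35*q^2 - 188*q + 60)/(q^4 + 6*q^3 - 27*q^2 - 108*q + 324)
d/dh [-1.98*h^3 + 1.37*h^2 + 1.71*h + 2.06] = -5.94*h^2 + 2.74*h + 1.71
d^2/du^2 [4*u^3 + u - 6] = 24*u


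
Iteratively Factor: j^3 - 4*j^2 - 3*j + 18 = (j - 3)*(j^2 - j - 6) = (j - 3)*(j + 2)*(j - 3)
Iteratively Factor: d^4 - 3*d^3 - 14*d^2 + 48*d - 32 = (d - 2)*(d^3 - d^2 - 16*d + 16) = (d - 2)*(d - 1)*(d^2 - 16) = (d - 2)*(d - 1)*(d + 4)*(d - 4)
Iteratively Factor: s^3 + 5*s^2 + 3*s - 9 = (s + 3)*(s^2 + 2*s - 3) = (s - 1)*(s + 3)*(s + 3)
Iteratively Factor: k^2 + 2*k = (k)*(k + 2)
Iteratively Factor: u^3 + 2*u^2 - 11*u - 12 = (u - 3)*(u^2 + 5*u + 4) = (u - 3)*(u + 1)*(u + 4)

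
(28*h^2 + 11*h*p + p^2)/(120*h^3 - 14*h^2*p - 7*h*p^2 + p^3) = (7*h + p)/(30*h^2 - 11*h*p + p^2)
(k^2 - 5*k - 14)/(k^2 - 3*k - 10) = (k - 7)/(k - 5)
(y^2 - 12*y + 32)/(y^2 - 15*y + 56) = (y - 4)/(y - 7)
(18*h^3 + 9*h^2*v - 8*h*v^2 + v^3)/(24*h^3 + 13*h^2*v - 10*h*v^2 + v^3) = (-6*h + v)/(-8*h + v)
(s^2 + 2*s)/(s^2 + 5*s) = (s + 2)/(s + 5)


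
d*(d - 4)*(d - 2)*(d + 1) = d^4 - 5*d^3 + 2*d^2 + 8*d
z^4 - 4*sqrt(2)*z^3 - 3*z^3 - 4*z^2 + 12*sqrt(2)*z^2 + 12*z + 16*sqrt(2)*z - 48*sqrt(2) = (z - 3)*(z - 2)*(z + 2)*(z - 4*sqrt(2))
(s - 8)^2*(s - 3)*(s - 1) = s^4 - 20*s^3 + 131*s^2 - 304*s + 192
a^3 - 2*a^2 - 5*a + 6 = (a - 3)*(a - 1)*(a + 2)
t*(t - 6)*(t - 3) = t^3 - 9*t^2 + 18*t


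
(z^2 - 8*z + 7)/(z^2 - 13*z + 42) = (z - 1)/(z - 6)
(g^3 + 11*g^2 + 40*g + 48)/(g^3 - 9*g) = (g^2 + 8*g + 16)/(g*(g - 3))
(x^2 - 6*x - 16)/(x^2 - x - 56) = (x + 2)/(x + 7)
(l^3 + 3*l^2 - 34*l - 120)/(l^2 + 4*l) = l - 1 - 30/l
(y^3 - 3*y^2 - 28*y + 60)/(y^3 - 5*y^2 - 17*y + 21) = (y^3 - 3*y^2 - 28*y + 60)/(y^3 - 5*y^2 - 17*y + 21)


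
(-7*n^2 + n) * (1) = -7*n^2 + n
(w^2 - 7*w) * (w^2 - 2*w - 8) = w^4 - 9*w^3 + 6*w^2 + 56*w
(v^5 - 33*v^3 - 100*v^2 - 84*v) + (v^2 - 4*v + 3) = v^5 - 33*v^3 - 99*v^2 - 88*v + 3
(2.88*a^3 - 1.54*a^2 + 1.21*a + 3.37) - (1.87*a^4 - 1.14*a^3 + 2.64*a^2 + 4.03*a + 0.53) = -1.87*a^4 + 4.02*a^3 - 4.18*a^2 - 2.82*a + 2.84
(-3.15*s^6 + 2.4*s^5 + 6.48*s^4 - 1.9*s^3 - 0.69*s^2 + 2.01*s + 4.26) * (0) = 0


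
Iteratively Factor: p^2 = (p)*(p)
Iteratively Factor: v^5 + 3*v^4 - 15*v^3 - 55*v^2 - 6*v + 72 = (v - 1)*(v^4 + 4*v^3 - 11*v^2 - 66*v - 72) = (v - 1)*(v + 2)*(v^3 + 2*v^2 - 15*v - 36) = (v - 4)*(v - 1)*(v + 2)*(v^2 + 6*v + 9) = (v - 4)*(v - 1)*(v + 2)*(v + 3)*(v + 3)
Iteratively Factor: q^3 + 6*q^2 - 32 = (q + 4)*(q^2 + 2*q - 8) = (q - 2)*(q + 4)*(q + 4)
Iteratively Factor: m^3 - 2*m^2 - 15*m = (m)*(m^2 - 2*m - 15) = m*(m - 5)*(m + 3)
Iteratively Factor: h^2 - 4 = (h + 2)*(h - 2)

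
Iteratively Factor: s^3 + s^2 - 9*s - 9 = (s + 3)*(s^2 - 2*s - 3) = (s - 3)*(s + 3)*(s + 1)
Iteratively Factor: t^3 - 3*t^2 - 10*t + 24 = (t - 2)*(t^2 - t - 12) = (t - 4)*(t - 2)*(t + 3)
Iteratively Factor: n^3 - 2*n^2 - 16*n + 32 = (n + 4)*(n^2 - 6*n + 8) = (n - 2)*(n + 4)*(n - 4)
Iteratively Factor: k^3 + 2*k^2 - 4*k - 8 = (k - 2)*(k^2 + 4*k + 4) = (k - 2)*(k + 2)*(k + 2)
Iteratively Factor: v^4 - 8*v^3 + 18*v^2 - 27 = (v + 1)*(v^3 - 9*v^2 + 27*v - 27) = (v - 3)*(v + 1)*(v^2 - 6*v + 9) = (v - 3)^2*(v + 1)*(v - 3)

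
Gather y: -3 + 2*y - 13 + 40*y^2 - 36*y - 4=40*y^2 - 34*y - 20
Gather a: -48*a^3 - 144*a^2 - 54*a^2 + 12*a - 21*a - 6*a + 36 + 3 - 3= -48*a^3 - 198*a^2 - 15*a + 36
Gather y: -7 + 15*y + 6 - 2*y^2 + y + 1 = -2*y^2 + 16*y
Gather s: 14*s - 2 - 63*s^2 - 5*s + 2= -63*s^2 + 9*s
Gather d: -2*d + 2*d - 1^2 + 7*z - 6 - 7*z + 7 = 0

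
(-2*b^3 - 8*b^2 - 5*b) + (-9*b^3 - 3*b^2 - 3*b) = -11*b^3 - 11*b^2 - 8*b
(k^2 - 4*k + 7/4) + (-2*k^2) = -k^2 - 4*k + 7/4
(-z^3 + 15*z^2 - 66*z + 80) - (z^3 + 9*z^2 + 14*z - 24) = -2*z^3 + 6*z^2 - 80*z + 104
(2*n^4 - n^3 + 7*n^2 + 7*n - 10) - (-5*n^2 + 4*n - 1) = 2*n^4 - n^3 + 12*n^2 + 3*n - 9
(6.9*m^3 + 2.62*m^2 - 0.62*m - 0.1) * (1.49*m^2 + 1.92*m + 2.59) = 10.281*m^5 + 17.1518*m^4 + 21.9776*m^3 + 5.4464*m^2 - 1.7978*m - 0.259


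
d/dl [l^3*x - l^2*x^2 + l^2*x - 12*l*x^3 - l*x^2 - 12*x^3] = x*(3*l^2 - 2*l*x + 2*l - 12*x^2 - x)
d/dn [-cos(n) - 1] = sin(n)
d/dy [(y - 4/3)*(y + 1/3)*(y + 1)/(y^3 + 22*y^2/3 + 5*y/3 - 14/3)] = 2*(99*y^2 - 114*y + 101)/(3*(9*y^4 + 114*y^3 + 277*y^2 - 532*y + 196))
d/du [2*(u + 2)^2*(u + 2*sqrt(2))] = 2*(u + 2)*(3*u + 2 + 4*sqrt(2))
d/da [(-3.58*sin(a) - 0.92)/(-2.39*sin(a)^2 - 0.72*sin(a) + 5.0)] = (-4.3976*sin(a) + 4.2781*cos(2*a) - 22.8405)*cos(a)/(2.39*sin(a)^2 + 0.72*sin(a) - 5.0)^2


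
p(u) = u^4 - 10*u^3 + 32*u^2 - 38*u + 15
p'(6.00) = 130.00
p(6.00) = 75.00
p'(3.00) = -8.00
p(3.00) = 0.00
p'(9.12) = 1084.65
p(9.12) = 1662.50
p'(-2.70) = -508.23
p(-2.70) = 600.85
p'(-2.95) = -590.56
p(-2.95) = 738.04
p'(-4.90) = -1542.50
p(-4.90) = 2722.49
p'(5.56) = 77.95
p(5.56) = 29.81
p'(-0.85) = -116.53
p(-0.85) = 77.08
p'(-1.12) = -152.93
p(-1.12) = 113.32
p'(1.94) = 2.46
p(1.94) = 2.87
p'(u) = 4*u^3 - 30*u^2 + 64*u - 38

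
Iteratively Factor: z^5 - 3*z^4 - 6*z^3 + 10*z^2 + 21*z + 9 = (z - 3)*(z^4 - 6*z^2 - 8*z - 3) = (z - 3)^2*(z^3 + 3*z^2 + 3*z + 1) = (z - 3)^2*(z + 1)*(z^2 + 2*z + 1) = (z - 3)^2*(z + 1)^2*(z + 1)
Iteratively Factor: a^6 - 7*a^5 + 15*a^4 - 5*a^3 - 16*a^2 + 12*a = (a)*(a^5 - 7*a^4 + 15*a^3 - 5*a^2 - 16*a + 12) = a*(a - 2)*(a^4 - 5*a^3 + 5*a^2 + 5*a - 6) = a*(a - 2)*(a - 1)*(a^3 - 4*a^2 + a + 6) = a*(a - 2)*(a - 1)*(a + 1)*(a^2 - 5*a + 6) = a*(a - 3)*(a - 2)*(a - 1)*(a + 1)*(a - 2)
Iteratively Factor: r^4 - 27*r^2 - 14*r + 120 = (r + 3)*(r^3 - 3*r^2 - 18*r + 40) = (r + 3)*(r + 4)*(r^2 - 7*r + 10) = (r - 5)*(r + 3)*(r + 4)*(r - 2)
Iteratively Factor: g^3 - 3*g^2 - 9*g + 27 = (g - 3)*(g^2 - 9) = (g - 3)*(g + 3)*(g - 3)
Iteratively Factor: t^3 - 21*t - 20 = (t + 1)*(t^2 - t - 20) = (t + 1)*(t + 4)*(t - 5)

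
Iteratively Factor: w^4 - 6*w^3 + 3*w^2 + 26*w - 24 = (w - 4)*(w^3 - 2*w^2 - 5*w + 6) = (w - 4)*(w - 1)*(w^2 - w - 6) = (w - 4)*(w - 3)*(w - 1)*(w + 2)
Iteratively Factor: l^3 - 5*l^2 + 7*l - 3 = (l - 1)*(l^2 - 4*l + 3) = (l - 3)*(l - 1)*(l - 1)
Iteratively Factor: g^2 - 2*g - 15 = (g - 5)*(g + 3)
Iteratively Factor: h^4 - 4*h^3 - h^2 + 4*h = (h - 1)*(h^3 - 3*h^2 - 4*h) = (h - 4)*(h - 1)*(h^2 + h) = h*(h - 4)*(h - 1)*(h + 1)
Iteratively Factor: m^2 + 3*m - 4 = (m - 1)*(m + 4)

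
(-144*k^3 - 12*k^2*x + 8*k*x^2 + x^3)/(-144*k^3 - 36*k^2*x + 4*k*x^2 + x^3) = (-24*k^2 + 2*k*x + x^2)/(-24*k^2 - 2*k*x + x^2)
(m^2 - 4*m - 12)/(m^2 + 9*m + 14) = (m - 6)/(m + 7)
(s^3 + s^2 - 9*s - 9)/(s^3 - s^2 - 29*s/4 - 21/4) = 4*(s^2 - 9)/(4*s^2 - 8*s - 21)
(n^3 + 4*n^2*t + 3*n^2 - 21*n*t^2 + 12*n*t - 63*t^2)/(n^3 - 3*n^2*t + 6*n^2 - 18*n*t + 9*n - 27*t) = (n + 7*t)/(n + 3)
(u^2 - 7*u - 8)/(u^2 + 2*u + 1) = (u - 8)/(u + 1)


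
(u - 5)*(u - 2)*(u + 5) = u^3 - 2*u^2 - 25*u + 50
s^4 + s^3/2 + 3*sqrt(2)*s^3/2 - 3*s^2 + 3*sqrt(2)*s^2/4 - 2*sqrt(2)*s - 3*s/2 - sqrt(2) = (s + 1/2)*(s - sqrt(2))*(s + sqrt(2)/2)*(s + 2*sqrt(2))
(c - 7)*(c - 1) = c^2 - 8*c + 7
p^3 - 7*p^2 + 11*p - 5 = (p - 5)*(p - 1)^2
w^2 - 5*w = w*(w - 5)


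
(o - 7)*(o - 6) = o^2 - 13*o + 42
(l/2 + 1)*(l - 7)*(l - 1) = l^3/2 - 3*l^2 - 9*l/2 + 7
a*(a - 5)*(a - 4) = a^3 - 9*a^2 + 20*a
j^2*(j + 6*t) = j^3 + 6*j^2*t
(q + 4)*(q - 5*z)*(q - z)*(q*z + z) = q^4*z - 6*q^3*z^2 + 5*q^3*z + 5*q^2*z^3 - 30*q^2*z^2 + 4*q^2*z + 25*q*z^3 - 24*q*z^2 + 20*z^3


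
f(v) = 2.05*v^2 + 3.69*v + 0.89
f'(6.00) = 28.29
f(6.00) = 96.83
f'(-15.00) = -57.81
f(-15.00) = 406.79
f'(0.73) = 6.68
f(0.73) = 4.68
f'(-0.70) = 0.82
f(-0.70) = -0.69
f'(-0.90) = 0.00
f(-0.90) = -0.77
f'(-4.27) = -13.82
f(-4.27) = 22.51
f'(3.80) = 19.27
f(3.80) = 44.51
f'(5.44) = 25.99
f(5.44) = 81.63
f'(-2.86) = -8.04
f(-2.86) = 7.10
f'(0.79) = 6.93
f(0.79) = 5.08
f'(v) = 4.1*v + 3.69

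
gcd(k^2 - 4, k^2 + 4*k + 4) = k + 2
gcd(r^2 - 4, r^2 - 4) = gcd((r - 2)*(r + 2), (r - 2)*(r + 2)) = r^2 - 4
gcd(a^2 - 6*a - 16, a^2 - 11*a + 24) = a - 8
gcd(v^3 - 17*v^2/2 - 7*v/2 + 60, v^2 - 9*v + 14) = 1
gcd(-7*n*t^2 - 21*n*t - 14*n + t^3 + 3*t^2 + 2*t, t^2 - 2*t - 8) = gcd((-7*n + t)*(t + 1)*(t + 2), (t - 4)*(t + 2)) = t + 2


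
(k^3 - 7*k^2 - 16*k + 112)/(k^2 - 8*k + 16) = (k^2 - 3*k - 28)/(k - 4)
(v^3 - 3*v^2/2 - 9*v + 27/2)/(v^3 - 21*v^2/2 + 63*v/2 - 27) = (v + 3)/(v - 6)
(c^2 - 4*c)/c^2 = (c - 4)/c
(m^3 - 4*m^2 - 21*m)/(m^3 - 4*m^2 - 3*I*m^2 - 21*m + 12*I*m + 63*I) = m/(m - 3*I)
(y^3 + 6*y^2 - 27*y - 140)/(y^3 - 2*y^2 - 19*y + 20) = (y + 7)/(y - 1)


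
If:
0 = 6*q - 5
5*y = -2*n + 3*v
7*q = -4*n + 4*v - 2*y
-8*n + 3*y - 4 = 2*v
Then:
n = -371/792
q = 5/6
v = 613/396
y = 221/198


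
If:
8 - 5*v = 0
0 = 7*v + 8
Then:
No Solution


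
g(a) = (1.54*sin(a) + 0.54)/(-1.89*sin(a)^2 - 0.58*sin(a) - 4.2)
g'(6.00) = -0.36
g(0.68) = -0.28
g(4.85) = 0.18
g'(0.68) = -0.10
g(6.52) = -0.20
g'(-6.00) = -0.25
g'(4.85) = -0.02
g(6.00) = -0.03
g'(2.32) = 0.07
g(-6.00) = -0.22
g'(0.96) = -0.04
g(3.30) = -0.07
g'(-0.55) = -0.28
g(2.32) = -0.30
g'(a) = (3.78*sin(a)*cos(a) + 0.58*cos(a))*(1.54*sin(a) + 0.54)/(-1.89*sin(a)^2 - 0.58*sin(a) - 4.2)^2 + 1.54*cos(a)/(-1.89*sin(a)^2 - 0.58*sin(a) - 4.2) = (2.9106*sin(a)^2 + 2.0412*sin(a) - 6.1548)*cos(a)/(3.5721*sin(a)^4 + 2.1924*sin(a)^3 + 16.2124*sin(a)^2 + 4.872*sin(a) + 17.64)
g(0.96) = -0.30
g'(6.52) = -0.27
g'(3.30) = 0.37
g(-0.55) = 0.06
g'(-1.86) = 0.05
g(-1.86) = 0.17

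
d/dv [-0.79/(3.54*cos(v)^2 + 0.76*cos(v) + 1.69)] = -(5.5932*cos(v) + 0.6004)*sin(v)/(3.54*cos(v)^2 + 0.76*cos(v) + 1.69)^2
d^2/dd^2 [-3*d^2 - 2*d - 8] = -6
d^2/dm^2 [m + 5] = 0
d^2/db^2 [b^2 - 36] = 2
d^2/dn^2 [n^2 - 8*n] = 2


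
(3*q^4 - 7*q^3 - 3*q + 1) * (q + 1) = 3*q^5 - 4*q^4 - 7*q^3 - 3*q^2 - 2*q + 1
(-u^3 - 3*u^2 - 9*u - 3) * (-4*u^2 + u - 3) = 4*u^5 + 11*u^4 + 36*u^3 + 12*u^2 + 24*u + 9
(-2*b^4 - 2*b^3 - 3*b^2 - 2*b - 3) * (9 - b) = 2*b^5 - 16*b^4 - 15*b^3 - 25*b^2 - 15*b - 27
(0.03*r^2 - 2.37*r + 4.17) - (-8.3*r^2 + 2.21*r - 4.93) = 8.33*r^2 - 4.58*r + 9.1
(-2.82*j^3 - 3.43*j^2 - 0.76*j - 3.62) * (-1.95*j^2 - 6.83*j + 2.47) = 5.499*j^5 + 25.9491*j^4 + 17.9435*j^3 + 3.7777*j^2 + 22.8474*j - 8.9414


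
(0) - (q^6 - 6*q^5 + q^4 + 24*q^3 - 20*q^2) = -q^6 + 6*q^5 - q^4 - 24*q^3 + 20*q^2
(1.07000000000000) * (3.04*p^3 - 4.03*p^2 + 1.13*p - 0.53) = 3.2528*p^3 - 4.3121*p^2 + 1.2091*p - 0.5671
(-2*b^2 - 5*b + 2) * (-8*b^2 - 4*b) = 16*b^4 + 48*b^3 + 4*b^2 - 8*b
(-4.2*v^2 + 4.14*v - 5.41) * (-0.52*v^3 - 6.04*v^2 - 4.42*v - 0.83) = 2.184*v^5 + 23.2152*v^4 - 3.6284*v^3 + 17.8636*v^2 + 20.476*v + 4.4903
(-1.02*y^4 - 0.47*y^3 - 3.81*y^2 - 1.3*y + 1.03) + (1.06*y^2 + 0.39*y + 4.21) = -1.02*y^4 - 0.47*y^3 - 2.75*y^2 - 0.91*y + 5.24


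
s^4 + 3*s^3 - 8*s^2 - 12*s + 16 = (s - 2)*(s - 1)*(s + 2)*(s + 4)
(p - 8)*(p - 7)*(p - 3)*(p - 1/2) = p^4 - 37*p^3/2 + 110*p^2 - 437*p/2 + 84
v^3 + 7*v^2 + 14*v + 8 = (v + 1)*(v + 2)*(v + 4)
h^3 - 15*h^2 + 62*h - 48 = (h - 8)*(h - 6)*(h - 1)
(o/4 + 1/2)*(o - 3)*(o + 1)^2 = o^4/4 + o^3/4 - 7*o^2/4 - 13*o/4 - 3/2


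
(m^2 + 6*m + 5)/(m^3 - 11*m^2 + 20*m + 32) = (m + 5)/(m^2 - 12*m + 32)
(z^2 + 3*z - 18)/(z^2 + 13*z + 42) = (z - 3)/(z + 7)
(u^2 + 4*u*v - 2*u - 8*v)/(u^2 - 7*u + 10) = (u + 4*v)/(u - 5)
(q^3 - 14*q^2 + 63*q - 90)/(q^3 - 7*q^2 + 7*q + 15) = (q - 6)/(q + 1)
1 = 1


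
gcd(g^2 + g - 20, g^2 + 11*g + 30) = g + 5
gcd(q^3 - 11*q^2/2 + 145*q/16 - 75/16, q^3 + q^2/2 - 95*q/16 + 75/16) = q^2 - 5*q/2 + 25/16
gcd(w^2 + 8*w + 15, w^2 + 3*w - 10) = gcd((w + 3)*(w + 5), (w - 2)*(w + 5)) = w + 5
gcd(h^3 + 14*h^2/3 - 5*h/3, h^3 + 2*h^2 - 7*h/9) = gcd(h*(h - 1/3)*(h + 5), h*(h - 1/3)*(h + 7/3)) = h^2 - h/3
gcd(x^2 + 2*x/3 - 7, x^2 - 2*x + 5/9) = 1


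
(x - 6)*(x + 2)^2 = x^3 - 2*x^2 - 20*x - 24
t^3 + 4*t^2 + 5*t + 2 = (t + 1)^2*(t + 2)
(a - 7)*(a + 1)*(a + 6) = a^3 - 43*a - 42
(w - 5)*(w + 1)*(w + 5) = w^3 + w^2 - 25*w - 25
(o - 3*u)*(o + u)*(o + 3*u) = o^3 + o^2*u - 9*o*u^2 - 9*u^3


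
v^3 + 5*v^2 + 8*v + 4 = (v + 1)*(v + 2)^2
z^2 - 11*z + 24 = (z - 8)*(z - 3)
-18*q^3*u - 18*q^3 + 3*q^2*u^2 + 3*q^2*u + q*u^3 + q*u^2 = (-3*q + u)*(6*q + u)*(q*u + q)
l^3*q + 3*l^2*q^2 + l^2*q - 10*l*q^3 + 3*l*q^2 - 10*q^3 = (l - 2*q)*(l + 5*q)*(l*q + q)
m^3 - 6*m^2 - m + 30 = (m - 5)*(m - 3)*(m + 2)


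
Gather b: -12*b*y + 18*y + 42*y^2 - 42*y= -12*b*y + 42*y^2 - 24*y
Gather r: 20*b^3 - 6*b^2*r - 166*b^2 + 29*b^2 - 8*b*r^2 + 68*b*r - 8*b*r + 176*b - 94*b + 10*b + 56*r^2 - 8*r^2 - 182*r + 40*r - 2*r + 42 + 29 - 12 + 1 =20*b^3 - 137*b^2 + 92*b + r^2*(48 - 8*b) + r*(-6*b^2 + 60*b - 144) + 60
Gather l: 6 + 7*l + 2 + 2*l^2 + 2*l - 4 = 2*l^2 + 9*l + 4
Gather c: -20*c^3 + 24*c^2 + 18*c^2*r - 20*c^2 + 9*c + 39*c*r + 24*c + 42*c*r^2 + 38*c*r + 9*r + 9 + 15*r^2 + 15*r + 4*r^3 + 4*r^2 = -20*c^3 + c^2*(18*r + 4) + c*(42*r^2 + 77*r + 33) + 4*r^3 + 19*r^2 + 24*r + 9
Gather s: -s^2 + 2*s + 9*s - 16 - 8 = -s^2 + 11*s - 24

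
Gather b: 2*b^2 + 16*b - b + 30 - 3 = 2*b^2 + 15*b + 27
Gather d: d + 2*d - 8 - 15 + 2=3*d - 21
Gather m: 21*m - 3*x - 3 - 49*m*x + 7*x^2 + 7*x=m*(21 - 49*x) + 7*x^2 + 4*x - 3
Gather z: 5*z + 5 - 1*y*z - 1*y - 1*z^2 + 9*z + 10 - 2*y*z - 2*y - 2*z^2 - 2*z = -3*y - 3*z^2 + z*(12 - 3*y) + 15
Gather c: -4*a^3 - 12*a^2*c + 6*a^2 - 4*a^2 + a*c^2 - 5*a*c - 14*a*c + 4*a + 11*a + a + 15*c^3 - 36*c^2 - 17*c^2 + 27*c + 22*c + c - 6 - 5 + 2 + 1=-4*a^3 + 2*a^2 + 16*a + 15*c^3 + c^2*(a - 53) + c*(-12*a^2 - 19*a + 50) - 8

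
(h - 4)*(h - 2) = h^2 - 6*h + 8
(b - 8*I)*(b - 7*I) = b^2 - 15*I*b - 56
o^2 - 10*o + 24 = (o - 6)*(o - 4)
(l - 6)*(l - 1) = l^2 - 7*l + 6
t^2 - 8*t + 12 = (t - 6)*(t - 2)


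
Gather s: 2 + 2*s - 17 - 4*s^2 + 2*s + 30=-4*s^2 + 4*s + 15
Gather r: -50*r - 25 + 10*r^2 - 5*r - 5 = 10*r^2 - 55*r - 30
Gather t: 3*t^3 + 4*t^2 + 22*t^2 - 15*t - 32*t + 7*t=3*t^3 + 26*t^2 - 40*t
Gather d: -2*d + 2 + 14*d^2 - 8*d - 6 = 14*d^2 - 10*d - 4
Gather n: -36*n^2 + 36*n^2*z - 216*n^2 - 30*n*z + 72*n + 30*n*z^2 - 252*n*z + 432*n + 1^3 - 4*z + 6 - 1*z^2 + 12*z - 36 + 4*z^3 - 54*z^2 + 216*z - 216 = n^2*(36*z - 252) + n*(30*z^2 - 282*z + 504) + 4*z^3 - 55*z^2 + 224*z - 245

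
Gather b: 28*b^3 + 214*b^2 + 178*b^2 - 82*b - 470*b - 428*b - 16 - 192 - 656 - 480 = 28*b^3 + 392*b^2 - 980*b - 1344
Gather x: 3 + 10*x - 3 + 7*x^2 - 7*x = 7*x^2 + 3*x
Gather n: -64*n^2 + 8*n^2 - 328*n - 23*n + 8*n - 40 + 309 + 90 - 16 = -56*n^2 - 343*n + 343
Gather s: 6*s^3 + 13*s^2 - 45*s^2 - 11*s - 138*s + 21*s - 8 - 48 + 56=6*s^3 - 32*s^2 - 128*s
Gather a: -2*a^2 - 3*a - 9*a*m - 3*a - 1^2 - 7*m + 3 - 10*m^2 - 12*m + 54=-2*a^2 + a*(-9*m - 6) - 10*m^2 - 19*m + 56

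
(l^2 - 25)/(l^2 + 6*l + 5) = (l - 5)/(l + 1)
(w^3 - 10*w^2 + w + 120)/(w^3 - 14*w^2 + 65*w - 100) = (w^2 - 5*w - 24)/(w^2 - 9*w + 20)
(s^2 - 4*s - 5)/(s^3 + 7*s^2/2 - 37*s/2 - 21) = 2*(s - 5)/(2*s^2 + 5*s - 42)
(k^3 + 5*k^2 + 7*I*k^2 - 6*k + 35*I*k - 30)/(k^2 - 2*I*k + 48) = (k^2 + k*(5 + I) + 5*I)/(k - 8*I)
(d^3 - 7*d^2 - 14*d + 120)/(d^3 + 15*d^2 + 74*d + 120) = (d^2 - 11*d + 30)/(d^2 + 11*d + 30)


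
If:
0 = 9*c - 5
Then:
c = 5/9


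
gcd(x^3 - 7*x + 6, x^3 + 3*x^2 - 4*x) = x - 1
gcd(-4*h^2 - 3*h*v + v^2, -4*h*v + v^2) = -4*h + v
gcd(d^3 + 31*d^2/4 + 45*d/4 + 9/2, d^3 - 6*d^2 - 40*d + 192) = d + 6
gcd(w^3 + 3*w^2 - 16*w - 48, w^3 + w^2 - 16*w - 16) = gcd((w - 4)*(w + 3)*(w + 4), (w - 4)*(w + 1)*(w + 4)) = w^2 - 16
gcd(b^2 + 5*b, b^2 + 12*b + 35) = b + 5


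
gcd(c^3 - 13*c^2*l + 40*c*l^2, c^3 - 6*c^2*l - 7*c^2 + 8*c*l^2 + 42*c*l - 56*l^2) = 1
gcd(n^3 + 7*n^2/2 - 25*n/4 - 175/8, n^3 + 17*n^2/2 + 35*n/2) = n + 7/2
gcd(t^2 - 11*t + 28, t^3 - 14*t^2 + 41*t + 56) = t - 7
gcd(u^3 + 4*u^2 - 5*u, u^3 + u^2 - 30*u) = u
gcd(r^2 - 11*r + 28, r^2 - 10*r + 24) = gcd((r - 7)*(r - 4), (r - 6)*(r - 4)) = r - 4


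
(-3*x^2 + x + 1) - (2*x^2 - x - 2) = -5*x^2 + 2*x + 3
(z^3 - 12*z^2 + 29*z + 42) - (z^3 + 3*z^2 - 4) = -15*z^2 + 29*z + 46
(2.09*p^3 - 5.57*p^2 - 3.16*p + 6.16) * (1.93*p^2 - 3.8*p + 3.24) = 4.0337*p^5 - 18.6921*p^4 + 21.8388*p^3 + 5.85*p^2 - 33.6464*p + 19.9584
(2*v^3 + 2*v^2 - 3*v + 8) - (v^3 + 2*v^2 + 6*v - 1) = v^3 - 9*v + 9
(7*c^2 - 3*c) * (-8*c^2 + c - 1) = -56*c^4 + 31*c^3 - 10*c^2 + 3*c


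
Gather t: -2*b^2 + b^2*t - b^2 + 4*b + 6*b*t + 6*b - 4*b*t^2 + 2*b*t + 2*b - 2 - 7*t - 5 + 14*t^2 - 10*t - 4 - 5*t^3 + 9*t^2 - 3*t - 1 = -3*b^2 + 12*b - 5*t^3 + t^2*(23 - 4*b) + t*(b^2 + 8*b - 20) - 12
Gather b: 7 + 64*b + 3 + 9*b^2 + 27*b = 9*b^2 + 91*b + 10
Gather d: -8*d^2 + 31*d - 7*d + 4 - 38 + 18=-8*d^2 + 24*d - 16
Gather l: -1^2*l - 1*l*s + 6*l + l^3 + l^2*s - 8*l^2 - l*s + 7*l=l^3 + l^2*(s - 8) + l*(12 - 2*s)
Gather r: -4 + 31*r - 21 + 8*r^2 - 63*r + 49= 8*r^2 - 32*r + 24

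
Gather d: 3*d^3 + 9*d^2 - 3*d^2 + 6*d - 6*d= 3*d^3 + 6*d^2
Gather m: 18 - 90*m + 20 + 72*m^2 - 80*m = 72*m^2 - 170*m + 38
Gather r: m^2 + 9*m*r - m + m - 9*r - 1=m^2 + r*(9*m - 9) - 1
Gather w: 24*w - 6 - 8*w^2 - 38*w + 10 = -8*w^2 - 14*w + 4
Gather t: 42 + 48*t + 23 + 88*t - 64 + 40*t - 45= 176*t - 44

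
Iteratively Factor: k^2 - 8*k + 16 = (k - 4)*(k - 4)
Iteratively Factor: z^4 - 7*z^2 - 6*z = (z - 3)*(z^3 + 3*z^2 + 2*z) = (z - 3)*(z + 2)*(z^2 + z) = (z - 3)*(z + 1)*(z + 2)*(z)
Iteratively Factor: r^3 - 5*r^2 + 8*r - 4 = (r - 2)*(r^2 - 3*r + 2) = (r - 2)^2*(r - 1)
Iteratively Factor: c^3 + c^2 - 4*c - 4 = (c + 2)*(c^2 - c - 2) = (c - 2)*(c + 2)*(c + 1)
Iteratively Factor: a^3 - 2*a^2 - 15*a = (a - 5)*(a^2 + 3*a) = (a - 5)*(a + 3)*(a)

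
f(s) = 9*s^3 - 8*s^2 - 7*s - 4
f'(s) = 27*s^2 - 16*s - 7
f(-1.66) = -55.59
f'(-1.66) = 93.96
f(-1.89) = -80.11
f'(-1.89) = 119.69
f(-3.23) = -368.14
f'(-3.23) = 326.37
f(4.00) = 416.00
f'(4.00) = 361.00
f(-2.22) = -126.36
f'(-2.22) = 161.59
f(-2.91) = -273.15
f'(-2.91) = 268.20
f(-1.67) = -56.54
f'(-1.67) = 95.02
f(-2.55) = -187.40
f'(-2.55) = 209.37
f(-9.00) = -7150.00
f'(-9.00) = 2324.00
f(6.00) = 1610.00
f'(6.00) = 869.00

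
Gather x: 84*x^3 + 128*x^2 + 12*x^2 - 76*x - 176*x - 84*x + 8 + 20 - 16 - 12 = 84*x^3 + 140*x^2 - 336*x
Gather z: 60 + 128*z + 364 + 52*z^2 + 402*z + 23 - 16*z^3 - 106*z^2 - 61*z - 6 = -16*z^3 - 54*z^2 + 469*z + 441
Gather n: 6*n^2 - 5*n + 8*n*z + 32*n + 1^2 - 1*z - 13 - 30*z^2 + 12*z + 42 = 6*n^2 + n*(8*z + 27) - 30*z^2 + 11*z + 30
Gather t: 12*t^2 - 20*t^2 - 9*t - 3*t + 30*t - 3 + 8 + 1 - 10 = -8*t^2 + 18*t - 4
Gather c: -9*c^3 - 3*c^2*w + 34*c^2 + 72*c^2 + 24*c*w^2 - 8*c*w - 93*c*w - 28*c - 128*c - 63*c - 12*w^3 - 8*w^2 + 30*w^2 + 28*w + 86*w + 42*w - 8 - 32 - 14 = -9*c^3 + c^2*(106 - 3*w) + c*(24*w^2 - 101*w - 219) - 12*w^3 + 22*w^2 + 156*w - 54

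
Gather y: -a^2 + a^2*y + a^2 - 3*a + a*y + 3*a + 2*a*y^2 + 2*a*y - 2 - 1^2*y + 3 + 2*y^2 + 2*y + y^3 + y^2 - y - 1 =y^3 + y^2*(2*a + 3) + y*(a^2 + 3*a)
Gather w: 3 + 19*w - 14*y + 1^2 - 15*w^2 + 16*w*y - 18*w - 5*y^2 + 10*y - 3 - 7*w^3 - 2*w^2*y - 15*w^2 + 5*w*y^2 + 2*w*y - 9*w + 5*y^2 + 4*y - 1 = -7*w^3 + w^2*(-2*y - 30) + w*(5*y^2 + 18*y - 8)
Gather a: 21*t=21*t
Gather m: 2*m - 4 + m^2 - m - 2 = m^2 + m - 6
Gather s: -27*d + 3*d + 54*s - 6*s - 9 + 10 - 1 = -24*d + 48*s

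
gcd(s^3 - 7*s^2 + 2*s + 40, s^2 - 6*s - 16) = s + 2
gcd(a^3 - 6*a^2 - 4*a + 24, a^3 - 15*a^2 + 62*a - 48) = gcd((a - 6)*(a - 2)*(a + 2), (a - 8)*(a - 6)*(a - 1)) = a - 6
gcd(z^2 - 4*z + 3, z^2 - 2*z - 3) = z - 3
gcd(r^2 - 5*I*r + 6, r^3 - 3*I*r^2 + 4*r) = r + I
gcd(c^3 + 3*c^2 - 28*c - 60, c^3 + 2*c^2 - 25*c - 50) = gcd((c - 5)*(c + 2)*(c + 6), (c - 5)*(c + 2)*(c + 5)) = c^2 - 3*c - 10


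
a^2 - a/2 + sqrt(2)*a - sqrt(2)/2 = (a - 1/2)*(a + sqrt(2))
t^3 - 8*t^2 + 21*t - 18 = (t - 3)^2*(t - 2)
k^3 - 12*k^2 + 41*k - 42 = (k - 7)*(k - 3)*(k - 2)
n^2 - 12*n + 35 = (n - 7)*(n - 5)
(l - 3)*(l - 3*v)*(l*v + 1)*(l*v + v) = l^4*v^2 - 3*l^3*v^3 - 2*l^3*v^2 + l^3*v + 6*l^2*v^3 - 6*l^2*v^2 - 2*l^2*v + 9*l*v^3 + 6*l*v^2 - 3*l*v + 9*v^2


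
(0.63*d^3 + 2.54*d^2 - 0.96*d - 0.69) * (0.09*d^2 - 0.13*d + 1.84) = 0.0567*d^5 + 0.1467*d^4 + 0.7426*d^3 + 4.7363*d^2 - 1.6767*d - 1.2696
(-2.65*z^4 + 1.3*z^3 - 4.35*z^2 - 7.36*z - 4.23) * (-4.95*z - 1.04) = 13.1175*z^5 - 3.679*z^4 + 20.1805*z^3 + 40.956*z^2 + 28.5929*z + 4.3992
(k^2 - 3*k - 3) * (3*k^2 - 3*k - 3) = 3*k^4 - 12*k^3 - 3*k^2 + 18*k + 9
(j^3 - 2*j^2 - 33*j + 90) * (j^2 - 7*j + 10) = j^5 - 9*j^4 - 9*j^3 + 301*j^2 - 960*j + 900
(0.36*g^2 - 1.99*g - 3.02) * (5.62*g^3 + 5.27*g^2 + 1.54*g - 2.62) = 2.0232*g^5 - 9.2866*g^4 - 26.9053*g^3 - 19.9232*g^2 + 0.563*g + 7.9124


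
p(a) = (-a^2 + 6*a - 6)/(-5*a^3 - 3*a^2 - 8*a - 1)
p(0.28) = 1.23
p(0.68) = 0.25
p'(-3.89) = -0.07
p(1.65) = -0.03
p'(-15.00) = 0.00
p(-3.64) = -0.18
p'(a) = (6 - 2*a)/(-5*a^3 - 3*a^2 - 8*a - 1) + (-a^2 + 6*a - 6)*(15*a^2 + 6*a + 8)/(-5*a^3 - 3*a^2 - 8*a - 1)^2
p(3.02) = -0.02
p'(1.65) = -0.03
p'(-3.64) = -0.09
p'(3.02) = 0.01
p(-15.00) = -0.02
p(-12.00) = -0.03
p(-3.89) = -0.16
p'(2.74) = 0.01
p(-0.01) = 6.58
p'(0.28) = -5.23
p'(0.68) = -1.01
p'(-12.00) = 0.00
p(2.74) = -0.02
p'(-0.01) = -63.36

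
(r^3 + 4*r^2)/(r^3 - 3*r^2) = (r + 4)/(r - 3)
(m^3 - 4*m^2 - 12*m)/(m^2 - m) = (m^2 - 4*m - 12)/(m - 1)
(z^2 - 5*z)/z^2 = (z - 5)/z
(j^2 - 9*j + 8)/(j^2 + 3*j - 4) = (j - 8)/(j + 4)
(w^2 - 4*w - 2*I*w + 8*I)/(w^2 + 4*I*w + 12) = (w - 4)/(w + 6*I)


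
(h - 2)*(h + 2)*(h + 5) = h^3 + 5*h^2 - 4*h - 20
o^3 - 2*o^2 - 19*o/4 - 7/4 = (o - 7/2)*(o + 1/2)*(o + 1)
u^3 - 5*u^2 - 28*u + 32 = (u - 8)*(u - 1)*(u + 4)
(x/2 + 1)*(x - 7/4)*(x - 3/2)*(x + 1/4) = x^4/2 - x^3/2 - 67*x^2/32 + 137*x/64 + 21/32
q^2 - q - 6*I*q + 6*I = (q - 1)*(q - 6*I)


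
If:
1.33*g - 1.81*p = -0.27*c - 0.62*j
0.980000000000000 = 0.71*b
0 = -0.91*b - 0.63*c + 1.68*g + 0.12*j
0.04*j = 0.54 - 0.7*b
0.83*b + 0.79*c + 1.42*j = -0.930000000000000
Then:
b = 1.38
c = 16.52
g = 7.71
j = -10.65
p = 4.48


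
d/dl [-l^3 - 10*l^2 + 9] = l*(-3*l - 20)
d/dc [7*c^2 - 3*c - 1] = 14*c - 3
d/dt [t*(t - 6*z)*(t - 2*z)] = 3*t^2 - 16*t*z + 12*z^2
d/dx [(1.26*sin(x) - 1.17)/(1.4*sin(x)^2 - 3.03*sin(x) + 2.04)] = (-1.764*sin(x)^2 + 3.276*sin(x) - 0.974699999999999)*cos(x)/(1.96*sin(x)^4 - 8.484*sin(x)^3 + 14.8929*sin(x)^2 - 12.3624*sin(x) + 4.1616)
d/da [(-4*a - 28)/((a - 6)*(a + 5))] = 4*(a^2 + 14*a + 23)/(a^4 - 2*a^3 - 59*a^2 + 60*a + 900)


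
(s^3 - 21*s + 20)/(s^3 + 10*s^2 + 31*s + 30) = (s^2 - 5*s + 4)/(s^2 + 5*s + 6)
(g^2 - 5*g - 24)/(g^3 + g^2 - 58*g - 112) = (g + 3)/(g^2 + 9*g + 14)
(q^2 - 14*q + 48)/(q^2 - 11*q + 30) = (q - 8)/(q - 5)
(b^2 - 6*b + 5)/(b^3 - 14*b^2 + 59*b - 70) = (b - 1)/(b^2 - 9*b + 14)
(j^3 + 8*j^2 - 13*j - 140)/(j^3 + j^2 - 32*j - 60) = (j^2 + 3*j - 28)/(j^2 - 4*j - 12)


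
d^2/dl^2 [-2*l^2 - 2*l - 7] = -4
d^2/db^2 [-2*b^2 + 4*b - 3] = -4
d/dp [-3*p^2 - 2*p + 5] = -6*p - 2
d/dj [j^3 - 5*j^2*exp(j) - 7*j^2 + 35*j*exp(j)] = -5*j^2*exp(j) + 3*j^2 + 25*j*exp(j) - 14*j + 35*exp(j)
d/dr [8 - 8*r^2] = -16*r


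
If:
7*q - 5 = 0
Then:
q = 5/7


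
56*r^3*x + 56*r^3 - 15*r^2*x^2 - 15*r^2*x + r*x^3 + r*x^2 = (-8*r + x)*(-7*r + x)*(r*x + r)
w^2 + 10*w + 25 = (w + 5)^2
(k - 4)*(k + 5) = k^2 + k - 20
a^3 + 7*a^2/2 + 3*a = a*(a + 3/2)*(a + 2)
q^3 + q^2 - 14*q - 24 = (q - 4)*(q + 2)*(q + 3)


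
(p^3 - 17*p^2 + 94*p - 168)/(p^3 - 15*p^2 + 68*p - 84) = (p - 4)/(p - 2)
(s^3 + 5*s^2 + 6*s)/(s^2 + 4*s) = (s^2 + 5*s + 6)/(s + 4)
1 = 1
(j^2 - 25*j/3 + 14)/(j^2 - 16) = (j^2 - 25*j/3 + 14)/(j^2 - 16)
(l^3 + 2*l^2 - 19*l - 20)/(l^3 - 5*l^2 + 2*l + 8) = (l + 5)/(l - 2)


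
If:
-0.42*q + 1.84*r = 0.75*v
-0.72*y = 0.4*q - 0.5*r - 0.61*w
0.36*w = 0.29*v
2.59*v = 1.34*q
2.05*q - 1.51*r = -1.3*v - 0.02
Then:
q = -0.01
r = -0.00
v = -0.01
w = -0.00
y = -0.00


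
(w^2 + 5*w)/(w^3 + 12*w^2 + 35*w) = 1/(w + 7)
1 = 1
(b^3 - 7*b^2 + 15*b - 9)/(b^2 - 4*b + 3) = b - 3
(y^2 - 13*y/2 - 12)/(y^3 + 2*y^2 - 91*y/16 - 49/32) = 16*(2*y^2 - 13*y - 24)/(32*y^3 + 64*y^2 - 182*y - 49)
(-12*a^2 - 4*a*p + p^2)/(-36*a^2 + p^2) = (2*a + p)/(6*a + p)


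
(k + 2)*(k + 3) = k^2 + 5*k + 6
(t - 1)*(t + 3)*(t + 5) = t^3 + 7*t^2 + 7*t - 15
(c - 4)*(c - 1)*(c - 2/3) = c^3 - 17*c^2/3 + 22*c/3 - 8/3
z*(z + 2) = z^2 + 2*z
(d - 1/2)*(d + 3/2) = d^2 + d - 3/4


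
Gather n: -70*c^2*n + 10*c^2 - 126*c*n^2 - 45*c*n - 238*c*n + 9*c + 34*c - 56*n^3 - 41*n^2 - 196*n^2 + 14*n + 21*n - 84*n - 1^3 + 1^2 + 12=10*c^2 + 43*c - 56*n^3 + n^2*(-126*c - 237) + n*(-70*c^2 - 283*c - 49) + 12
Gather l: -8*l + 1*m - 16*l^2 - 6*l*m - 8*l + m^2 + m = -16*l^2 + l*(-6*m - 16) + m^2 + 2*m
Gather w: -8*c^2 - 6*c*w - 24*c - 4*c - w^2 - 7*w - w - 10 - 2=-8*c^2 - 28*c - w^2 + w*(-6*c - 8) - 12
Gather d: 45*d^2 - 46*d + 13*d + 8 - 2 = 45*d^2 - 33*d + 6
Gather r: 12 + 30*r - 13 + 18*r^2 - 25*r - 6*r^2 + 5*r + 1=12*r^2 + 10*r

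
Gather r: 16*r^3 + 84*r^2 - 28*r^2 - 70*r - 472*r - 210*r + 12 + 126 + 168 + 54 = 16*r^3 + 56*r^2 - 752*r + 360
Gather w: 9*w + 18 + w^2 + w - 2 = w^2 + 10*w + 16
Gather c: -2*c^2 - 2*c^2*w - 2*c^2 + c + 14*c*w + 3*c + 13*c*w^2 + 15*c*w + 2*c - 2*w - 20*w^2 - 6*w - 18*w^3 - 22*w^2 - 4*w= c^2*(-2*w - 4) + c*(13*w^2 + 29*w + 6) - 18*w^3 - 42*w^2 - 12*w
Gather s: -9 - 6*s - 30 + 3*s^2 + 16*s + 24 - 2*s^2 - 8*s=s^2 + 2*s - 15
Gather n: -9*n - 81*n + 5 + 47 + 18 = 70 - 90*n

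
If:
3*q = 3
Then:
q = 1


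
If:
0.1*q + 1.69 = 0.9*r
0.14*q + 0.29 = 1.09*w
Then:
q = 7.78571428571429*w - 2.07142857142857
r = 0.865079365079365*w + 1.64761904761905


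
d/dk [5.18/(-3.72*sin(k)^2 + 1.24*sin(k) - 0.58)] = (38.5392*sin(k) - 6.4232)*cos(k)/(3.72*sin(k)^2 - 1.24*sin(k) + 0.58)^2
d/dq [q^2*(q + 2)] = q*(3*q + 4)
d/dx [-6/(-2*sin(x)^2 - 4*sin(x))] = -6*(sin(x) + 1)*cos(x)/((sin(x) + 2)^2*sin(x)^2)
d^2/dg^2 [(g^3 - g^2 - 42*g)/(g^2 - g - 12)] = 60*(-g^3 - 36*g + 12)/(g^6 - 3*g^5 - 33*g^4 + 71*g^3 + 396*g^2 - 432*g - 1728)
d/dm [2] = 0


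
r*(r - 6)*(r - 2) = r^3 - 8*r^2 + 12*r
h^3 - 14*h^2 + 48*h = h*(h - 8)*(h - 6)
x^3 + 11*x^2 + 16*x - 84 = (x - 2)*(x + 6)*(x + 7)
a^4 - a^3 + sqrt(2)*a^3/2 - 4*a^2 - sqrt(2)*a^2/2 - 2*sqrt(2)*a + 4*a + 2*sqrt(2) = (a - 2)*(a - 1)*(a + 2)*(a + sqrt(2)/2)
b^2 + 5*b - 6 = (b - 1)*(b + 6)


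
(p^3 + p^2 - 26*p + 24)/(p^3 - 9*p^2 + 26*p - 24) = (p^2 + 5*p - 6)/(p^2 - 5*p + 6)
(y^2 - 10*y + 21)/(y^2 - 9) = (y - 7)/(y + 3)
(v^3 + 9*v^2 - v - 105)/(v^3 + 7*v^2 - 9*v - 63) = (v + 5)/(v + 3)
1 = 1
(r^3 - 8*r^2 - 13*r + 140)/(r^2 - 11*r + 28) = (r^2 - r - 20)/(r - 4)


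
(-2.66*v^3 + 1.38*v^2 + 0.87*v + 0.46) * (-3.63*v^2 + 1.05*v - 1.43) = 9.6558*v^5 - 7.8024*v^4 + 2.0947*v^3 - 2.7297*v^2 - 0.7611*v - 0.6578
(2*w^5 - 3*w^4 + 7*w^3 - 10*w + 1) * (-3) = -6*w^5 + 9*w^4 - 21*w^3 + 30*w - 3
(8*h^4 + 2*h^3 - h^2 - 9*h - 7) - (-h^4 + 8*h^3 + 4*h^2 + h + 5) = 9*h^4 - 6*h^3 - 5*h^2 - 10*h - 12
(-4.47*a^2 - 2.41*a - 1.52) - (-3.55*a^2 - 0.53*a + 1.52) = -0.92*a^2 - 1.88*a - 3.04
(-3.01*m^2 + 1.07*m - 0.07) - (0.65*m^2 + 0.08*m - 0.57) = -3.66*m^2 + 0.99*m + 0.5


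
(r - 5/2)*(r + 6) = r^2 + 7*r/2 - 15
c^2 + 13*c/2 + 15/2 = (c + 3/2)*(c + 5)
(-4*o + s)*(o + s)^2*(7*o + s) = -28*o^4 - 53*o^3*s - 21*o^2*s^2 + 5*o*s^3 + s^4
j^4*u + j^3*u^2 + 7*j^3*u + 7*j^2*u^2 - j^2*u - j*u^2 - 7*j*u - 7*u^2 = (j - 1)*(j + 7)*(j + u)*(j*u + u)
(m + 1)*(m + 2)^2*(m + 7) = m^4 + 12*m^3 + 43*m^2 + 60*m + 28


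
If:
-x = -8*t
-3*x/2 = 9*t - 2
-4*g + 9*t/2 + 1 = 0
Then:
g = 5/14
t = 2/21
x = 16/21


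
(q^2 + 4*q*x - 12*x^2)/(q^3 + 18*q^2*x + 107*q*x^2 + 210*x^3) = (q - 2*x)/(q^2 + 12*q*x + 35*x^2)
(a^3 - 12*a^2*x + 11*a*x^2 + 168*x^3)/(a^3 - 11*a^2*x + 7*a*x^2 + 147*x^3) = (-a + 8*x)/(-a + 7*x)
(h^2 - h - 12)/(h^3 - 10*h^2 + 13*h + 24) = (h^2 - h - 12)/(h^3 - 10*h^2 + 13*h + 24)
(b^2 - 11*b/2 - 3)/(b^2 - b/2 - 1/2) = (b - 6)/(b - 1)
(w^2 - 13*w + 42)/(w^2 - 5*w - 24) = (-w^2 + 13*w - 42)/(-w^2 + 5*w + 24)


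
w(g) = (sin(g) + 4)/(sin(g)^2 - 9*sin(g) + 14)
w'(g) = (-2*sin(g)*cos(g) + 9*cos(g))*(sin(g) + 4)/(sin(g)^2 - 9*sin(g) + 14)^2 + cos(g)/(sin(g)^2 - 9*sin(g) + 14) = (-8*sin(g) + cos(g)^2 + 49)*cos(g)/(sin(g)^2 - 9*sin(g) + 14)^2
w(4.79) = 0.13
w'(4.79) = 0.01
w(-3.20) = 0.30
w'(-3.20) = -0.27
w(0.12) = 0.32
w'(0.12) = 0.29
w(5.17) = 0.14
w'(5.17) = 0.05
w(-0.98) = 0.14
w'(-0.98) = 0.06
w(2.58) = 0.48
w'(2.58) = -0.43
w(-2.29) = 0.15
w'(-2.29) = -0.08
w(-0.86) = 0.15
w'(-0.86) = 0.08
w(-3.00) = 0.25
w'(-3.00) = -0.22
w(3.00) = 0.32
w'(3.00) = -0.30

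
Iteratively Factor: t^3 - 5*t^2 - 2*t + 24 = (t + 2)*(t^2 - 7*t + 12) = (t - 3)*(t + 2)*(t - 4)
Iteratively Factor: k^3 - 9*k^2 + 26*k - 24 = (k - 4)*(k^2 - 5*k + 6) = (k - 4)*(k - 3)*(k - 2)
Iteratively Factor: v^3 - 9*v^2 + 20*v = (v - 5)*(v^2 - 4*v) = (v - 5)*(v - 4)*(v)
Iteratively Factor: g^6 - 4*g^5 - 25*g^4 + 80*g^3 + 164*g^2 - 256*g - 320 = (g - 2)*(g^5 - 2*g^4 - 29*g^3 + 22*g^2 + 208*g + 160) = (g - 2)*(g + 4)*(g^4 - 6*g^3 - 5*g^2 + 42*g + 40) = (g - 2)*(g + 1)*(g + 4)*(g^3 - 7*g^2 + 2*g + 40) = (g - 4)*(g - 2)*(g + 1)*(g + 4)*(g^2 - 3*g - 10) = (g - 5)*(g - 4)*(g - 2)*(g + 1)*(g + 4)*(g + 2)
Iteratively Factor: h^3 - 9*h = (h - 3)*(h^2 + 3*h) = h*(h - 3)*(h + 3)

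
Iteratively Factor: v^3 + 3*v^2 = (v + 3)*(v^2) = v*(v + 3)*(v)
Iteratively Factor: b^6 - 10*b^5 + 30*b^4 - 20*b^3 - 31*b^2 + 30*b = (b - 2)*(b^5 - 8*b^4 + 14*b^3 + 8*b^2 - 15*b) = (b - 2)*(b - 1)*(b^4 - 7*b^3 + 7*b^2 + 15*b) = (b - 5)*(b - 2)*(b - 1)*(b^3 - 2*b^2 - 3*b) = (b - 5)*(b - 2)*(b - 1)*(b + 1)*(b^2 - 3*b) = b*(b - 5)*(b - 2)*(b - 1)*(b + 1)*(b - 3)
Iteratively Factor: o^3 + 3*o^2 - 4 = (o - 1)*(o^2 + 4*o + 4) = (o - 1)*(o + 2)*(o + 2)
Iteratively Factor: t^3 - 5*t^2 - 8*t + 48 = (t - 4)*(t^2 - t - 12) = (t - 4)^2*(t + 3)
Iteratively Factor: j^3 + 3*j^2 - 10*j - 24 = (j - 3)*(j^2 + 6*j + 8) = (j - 3)*(j + 2)*(j + 4)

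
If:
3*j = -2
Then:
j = -2/3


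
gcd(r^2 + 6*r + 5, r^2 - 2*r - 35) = r + 5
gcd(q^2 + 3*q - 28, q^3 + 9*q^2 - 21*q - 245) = q + 7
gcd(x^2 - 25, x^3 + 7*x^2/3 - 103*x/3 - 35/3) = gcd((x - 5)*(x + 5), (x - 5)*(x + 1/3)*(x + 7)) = x - 5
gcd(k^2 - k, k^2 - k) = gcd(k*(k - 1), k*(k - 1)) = k^2 - k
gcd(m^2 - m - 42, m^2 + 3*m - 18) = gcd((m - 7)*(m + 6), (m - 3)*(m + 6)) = m + 6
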